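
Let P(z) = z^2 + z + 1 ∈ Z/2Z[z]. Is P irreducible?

Check for roots in Z/2Z: P(0) = 1; P(1) = 1.
No roots. A degree-2 polynomial over a field with no linear factor is irreducible.

Yes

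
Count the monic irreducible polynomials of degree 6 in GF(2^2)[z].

670

Gauss's count: N_{4}(6) = (1/6) Σ_{d|6} μ(6/d)·4^d.
Divisors of 6: 1, 2, 3, 6; μ(6/d) for each: 1, -1, -1, 1.
Σ = 4^1 − 4^2 − 4^3 + 4^6 = 4020.
N = 4020/6 = 670.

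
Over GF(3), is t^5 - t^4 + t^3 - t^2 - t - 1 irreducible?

Write g(t) = t^5 - t^4 + t^3 - t^2 - t - 1.
Check for roots in GF(3): g(0) = 2; g(1) = 1; g(2) = 2.
No roots, so no linear factors.
Monic irreducibles of degree 2 over GF(3): t^2 + 1, t^2 + t - 1, t^2 - t - 1.
None of them divide g (all give nonzero remainder).
No irreducible factor of degree ≤ 2 exists, so g is irreducible over GF(3).

Yes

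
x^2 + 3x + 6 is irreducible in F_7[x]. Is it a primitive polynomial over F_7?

Write f(x) = x^2 + 3x + 6.
|GF(7^2)^×| = 7^2 − 1 = 48. Prime factorization: 48 = 2^4·3.
f is primitive ⇔ x has order 48 in GF(7)[x]/(f), i.e. x^(48/q) ≠ 1 for each prime q | 48.
x^(24) mod f = 6.
x^(16) mod f = 1
Since x^(16) = 1, the order of x divides 16 < 48; not primitive.

No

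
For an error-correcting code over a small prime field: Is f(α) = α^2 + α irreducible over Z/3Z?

No

Check for roots in Z/3Z: f(0) = 0 → root; f(1) = 2; f(2) = 0 → root.
f(0) = 0, so (α) divides f(α); f is reducible.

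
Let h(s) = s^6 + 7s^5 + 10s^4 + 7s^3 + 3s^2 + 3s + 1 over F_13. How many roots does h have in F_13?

Evaluate at each of the 13 elements of F_13:
h(0) = 1; h(1) = 6; h(2) = 3; h(3) = 8; h(4) = 7; h(5) = 9; h(6) = 0 → root; h(7) = 6; h(8) = 5; h(9) = 0 → root; h(10) = 6; h(11) = 3; h(12) = 11.
Roots: {6, 9}.

2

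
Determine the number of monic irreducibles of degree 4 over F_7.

588

x^(7^4) − x is the product of all monic irreducibles of degree dividing 4; Möbius inversion gives N = (1/4) Σ μ(4/d)·7^d.
Divisors of 4: 1, 2, 4; μ(4/d) for each: 0, -1, 1.
Σ = − 7^2 + 7^4 = 2352.
N = 2352/4 = 588.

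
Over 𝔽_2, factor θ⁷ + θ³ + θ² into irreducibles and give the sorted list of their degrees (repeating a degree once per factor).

1, 1, 2, 3

Write f(θ) = θ⁷ + θ³ + θ².
Roots in 𝔽_2: f(0) = 0 → root; f(1) = 1.
Linear factors from roots: (θ).
Complete factorization: f(θ) = (θ)^2·(θ² + θ + 1)·(θ³ + θ² + 1).
Factor degrees with multiplicity: 1 + 1 + 2 + 3 = 7.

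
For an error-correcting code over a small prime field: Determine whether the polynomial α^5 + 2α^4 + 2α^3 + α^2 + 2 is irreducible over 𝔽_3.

Write m(α) = α^5 + 2α^4 + 2α^3 + α^2 + 2.
Check for roots in 𝔽_3: m(0) = 2; m(1) = 2; m(2) = 2.
No roots, so no linear factors.
Monic irreducibles of degree 2 over GF(3): α^2 + 1, α^2 + α + 2, α^2 + 2α + 2.
None of them divide m (all give nonzero remainder).
No irreducible factor of degree ≤ 2 exists, so m is irreducible over GF(3).

Yes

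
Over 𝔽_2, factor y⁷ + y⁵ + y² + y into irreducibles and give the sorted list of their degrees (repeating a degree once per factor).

1, 1, 2, 3

Write g(y) = y⁷ + y⁵ + y² + y.
Roots in 𝔽_2: g(0) = 0 → root; g(1) = 0 → root.
Linear factors from roots: (y), (y + 1).
Complete factorization: g(y) = (y)·(y + 1)·(y² + y + 1)·(y³ + y + 1).
Factor degrees with multiplicity: 1 + 1 + 2 + 3 = 7.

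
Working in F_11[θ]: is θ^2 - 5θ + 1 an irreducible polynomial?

Yes

Write g(θ) = θ^2 - 5θ + 1.
Check each element of F_11 for a root: g(0)=1, g(1)=8, g(2)=6, g(3)=6, g(4)=8, g(5)=1, g(6)=7, g(7)=4, g(8)=3, g(9)=4, g(10)=7.
No roots. A degree-2 polynomial over a field with no linear factor is irreducible.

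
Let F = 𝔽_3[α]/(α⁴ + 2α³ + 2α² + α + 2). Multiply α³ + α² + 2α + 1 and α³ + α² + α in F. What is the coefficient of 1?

2

Multiply in 𝔽_3[α]: (α³ + α² + 2α + 1)·(α³ + α² + α) = α⁶ + 2α⁵ + α⁴ + α³ + α.
Reduce using α⁴ ≡ α³ + α² + 2α + 1 (mod α⁴ + 2α³ + 2α² + α + 2).
Reduced: 2α³ + 2α + 2.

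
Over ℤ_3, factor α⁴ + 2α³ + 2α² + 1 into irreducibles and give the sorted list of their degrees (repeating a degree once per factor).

Write f(α) = α⁴ + 2α³ + 2α² + 1.
Roots in ℤ_3: f(0) = 1; f(1) = 0 → root; f(2) = 2.
Linear factors from roots: (α + 2).
Complete factorization: f(α) = (α + 2)·(α³ + 2α + 2).
Factor degrees with multiplicity: 1 + 3 = 4.

1, 3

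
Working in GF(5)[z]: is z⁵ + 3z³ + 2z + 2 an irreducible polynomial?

Yes

Write h(z) = z⁵ + 3z³ + 2z + 2.
Check for roots in GF(5): h(0) = 2; h(1) = 3; h(2) = 2; h(3) = 2; h(4) = 1.
No roots, so no linear factors.
Degree-2 irreducible divisors: test the 10 monic irreducibles of degree 2 over GF(5).
None of them divide h (all give nonzero remainder).
No irreducible factor of degree ≤ 2 exists, so h is irreducible over GF(5).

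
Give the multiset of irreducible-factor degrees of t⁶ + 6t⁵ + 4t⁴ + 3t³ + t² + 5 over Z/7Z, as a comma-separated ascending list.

6

Write h(t) = t⁶ + 6t⁵ + 4t⁴ + 3t³ + t² + 5.
Complete factorization: h(t) = (t⁶ + 6t⁵ + 4t⁴ + 3t³ + t² + 5).
Factor degrees with multiplicity: 6 = 6.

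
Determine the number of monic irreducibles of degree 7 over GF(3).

312

Gauss's count: N_{3}(7) = (1/7) Σ_{d|7} μ(7/d)·3^d.
Divisors of 7: 1, 7; μ(7/d) for each: -1, 1.
Σ = − 3^1 + 3^7 = 2184.
N = 2184/7 = 312.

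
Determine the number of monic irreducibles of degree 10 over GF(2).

99

By the necklace-counting formula, N_2(10) = (1/10) Σ_{d|10} μ(10/d)·2^d.
Divisors of 10: 1, 2, 5, 10; μ(10/d) for each: 1, -1, -1, 1.
Σ = 2^1 − 2^2 − 2^5 + 2^10 = 990.
N = 990/10 = 99.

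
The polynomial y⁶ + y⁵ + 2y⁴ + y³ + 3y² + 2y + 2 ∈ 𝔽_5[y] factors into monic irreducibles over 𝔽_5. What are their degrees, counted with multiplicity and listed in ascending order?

Write h(y) = y⁶ + y⁵ + 2y⁴ + y³ + 3y² + 2y + 2.
Roots in 𝔽_5: h(0) = 2; h(1) = 2; h(2) = 4; h(3) = 1; h(4) = 4.
Complete factorization: h(y) = (y² + y + 1)·(y⁴ + y² + 2).
Factor degrees with multiplicity: 2 + 4 = 6.

2, 4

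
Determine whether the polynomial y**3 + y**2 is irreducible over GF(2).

Write g(y) = y**3 + y**2.
Check for roots in GF(2): g(0) = 0 → root; g(1) = 0 → root.
g(0) = 0, so (y) divides g(y); g is reducible.

No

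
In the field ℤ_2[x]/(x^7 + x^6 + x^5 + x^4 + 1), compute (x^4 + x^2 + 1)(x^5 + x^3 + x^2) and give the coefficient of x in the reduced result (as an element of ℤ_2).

1

Multiply in ℤ_2[x]: (x^4 + x^2 + 1)·(x^5 + x^3 + x^2) = x^9 + x^6 + x^4 + x^3 + x^2.
Reduce using x^7 ≡ x^6 + x^5 + x^4 + 1 (mod x^7 + x^6 + x^5 + x^4 + 1).
Reduced: x^6 + x^5 + x^4 + x^3 + x.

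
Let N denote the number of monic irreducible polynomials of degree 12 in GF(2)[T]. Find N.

335

Gauss's count: N_{2}(12) = (1/12) Σ_{d|12} μ(12/d)·2^d.
Divisors of 12: 1, 2, 3, 4, 6, 12; μ(12/d) for each: 0, 1, 0, -1, -1, 1.
Σ = 2^2 − 2^4 − 2^6 + 2^12 = 4020.
N = 4020/12 = 335.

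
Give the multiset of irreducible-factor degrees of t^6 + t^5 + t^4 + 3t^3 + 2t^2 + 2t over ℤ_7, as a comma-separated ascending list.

Write f(t) = t^6 + t^5 + t^4 + 3t^3 + 2t^2 + 2t.
Linear factors from roots: (t), (t + 2).
Complete factorization: f(t) = (t)·(t + 2)·(t^4 + 6t^3 + 3t^2 + 4t + 1).
Factor degrees with multiplicity: 1 + 1 + 4 = 6.

1, 1, 4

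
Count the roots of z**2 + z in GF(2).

Write g(z) = z**2 + z.
Evaluate at each of the 2 elements of GF(2):
g(0) = 0 → root; g(1) = 0 → root.
Roots: {0, 1}.

2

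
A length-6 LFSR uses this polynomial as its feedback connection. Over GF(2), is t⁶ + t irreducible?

No

Write m(t) = t⁶ + t.
Check for roots in GF(2): m(0) = 0 → root; m(1) = 0 → root.
m(0) = 0, so (t) divides m(t); m is reducible.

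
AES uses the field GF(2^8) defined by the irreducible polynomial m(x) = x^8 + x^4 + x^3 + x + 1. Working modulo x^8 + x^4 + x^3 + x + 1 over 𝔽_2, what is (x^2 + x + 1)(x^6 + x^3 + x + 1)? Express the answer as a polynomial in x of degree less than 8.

Multiply in 𝔽_2[x]: (x^2 + x + 1)·(x^6 + x^3 + x + 1) = x^8 + x^7 + x^6 + x^5 + x^4 + 1.
Reduce using x^8 ≡ x^4 + x^3 + x + 1 (mod x^8 + x^4 + x^3 + x + 1).
Reduced: x^7 + x^6 + x^5 + x^3 + x.

x^7 + x^6 + x^5 + x^3 + x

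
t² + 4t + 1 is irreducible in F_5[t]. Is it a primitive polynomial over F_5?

Write f(t) = t² + 4t + 1.
|GF(5^2)^×| = 5^2 − 1 = 24. Prime factorization: 24 = 2^3·3.
f is primitive ⇔ t has order 24 in GF(5)[t]/(f), i.e. t^(24/q) ≠ 1 for each prime q | 24.
t^(12) mod f = 1
t^(8) mod f = t + 4.
Since t^(12) = 1, the order of t divides 12 < 24; not primitive.

No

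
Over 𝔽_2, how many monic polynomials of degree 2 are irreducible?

By the necklace-counting formula, N_2(2) = (1/2) Σ_{d|2} μ(2/d)·2^d.
Divisors of 2: 1, 2; μ(2/d) for each: -1, 1.
Σ = − 2^1 + 2^2 = 2.
N = 2/2 = 1.

1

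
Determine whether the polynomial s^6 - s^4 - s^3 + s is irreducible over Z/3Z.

Write m(s) = s^6 - s^4 - s^3 + s.
Check for roots in Z/3Z: m(0) = 0 → root; m(1) = 0 → root; m(2) = 0 → root.
m(0) = 0, so (s) divides m(s); m is reducible.

No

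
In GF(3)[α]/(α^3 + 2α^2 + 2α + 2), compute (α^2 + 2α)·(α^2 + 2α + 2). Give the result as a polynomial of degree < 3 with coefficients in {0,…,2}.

Multiply in GF(3)[α]: (α^2 + 2α)·(α^2 + 2α + 2) = α^4 + α^3 + α.
Reduce using α^3 ≡ α^2 + α + 1 (mod α^3 + 2α^2 + 2α + 2).
Reduced: α + 2.

α + 2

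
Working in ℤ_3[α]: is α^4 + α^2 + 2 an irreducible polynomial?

Write P(α) = α^4 + α^2 + 2.
Check for roots in ℤ_3: P(0) = 2; P(1) = 1; P(2) = 1.
No roots, so no linear factors.
Monic irreducibles of degree 2 over GF(3): α^2 + 1, α^2 + α + 2, α^2 + 2α + 2.
None of them divide P (all give nonzero remainder).
No irreducible factor of degree ≤ 2 exists, so P is irreducible over GF(3).

Yes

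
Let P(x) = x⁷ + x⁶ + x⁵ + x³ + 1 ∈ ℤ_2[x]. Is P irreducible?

No

Check for roots in ℤ_2: P(0) = 1; P(1) = 1.
No roots, so no linear factors.
Monic irreducibles of degree 2 over GF(2): x² + x + 1.
x² + x + 1 divides P: P(x) = (x² + x + 1)·(x⁵ + x + 1).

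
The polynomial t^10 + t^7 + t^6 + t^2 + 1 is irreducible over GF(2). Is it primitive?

Yes

Write f(t) = t^10 + t^7 + t^6 + t^2 + 1.
|GF(2^10)^×| = 2^10 − 1 = 1023. Prime factorization: 1023 = 3·11·31.
f is primitive ⇔ t has order 1023 in GF(2)[t]/(f), i.e. t^(1023/q) ≠ 1 for each prime q | 1023.
t^(341) mod f = t^9 + t^5.
t^(93) mod f = t^9 + t^7 + t^6 + t^2 + 1.
t^(33) mod f = t^8 + t^5 + t^4 + t^2 + t.
None equal 1, so t has full order 1023; f is primitive.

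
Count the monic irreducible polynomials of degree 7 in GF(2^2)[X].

The number of monic irreducibles of degree 7 over GF(4) is (1/7)·Σ_{d∣7} μ(7/d) 4^d.
Divisors of 7: 1, 7; μ(7/d) for each: -1, 1.
Σ = − 4^1 + 4^7 = 16380.
N = 16380/7 = 2340.

2340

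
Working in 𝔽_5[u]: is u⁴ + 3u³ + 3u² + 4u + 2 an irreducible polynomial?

Write g(u) = u⁴ + 3u³ + 3u² + 4u + 2.
Check for roots in 𝔽_5: g(0) = 2; g(1) = 3; g(2) = 2; g(3) = 3; g(4) = 4.
No roots, so no linear factors.
Degree-2 irreducible divisors: test the 10 monic irreducibles of degree 2 over GF(5).
None of them divide g (all give nonzero remainder).
No irreducible factor of degree ≤ 2 exists, so g is irreducible over GF(5).

Yes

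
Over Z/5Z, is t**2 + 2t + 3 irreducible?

Yes

Write m(t) = t**2 + 2t + 3.
Check for roots in Z/5Z: m(0) = 3; m(1) = 1; m(2) = 1; m(3) = 3; m(4) = 2.
No roots. A degree-2 polynomial over a field with no linear factor is irreducible.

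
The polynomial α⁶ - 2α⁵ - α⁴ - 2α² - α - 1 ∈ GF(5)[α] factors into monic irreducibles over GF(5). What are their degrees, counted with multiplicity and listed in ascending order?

Write f(α) = α⁶ - 2α⁵ - α⁴ - 2α² - α - 1.
Roots in GF(5): f(0) = 4; f(1) = 4; f(2) = 3; f(3) = 0 → root; f(4) = 0 → root.
Linear factors from roots: (α + 2), (α + 1).
Complete factorization: f(α) = (α + 1)·(α + 2)·(α² + α + 2)·(α² - α + 1).
Factor degrees with multiplicity: 1 + 1 + 2 + 2 = 6.

1, 1, 2, 2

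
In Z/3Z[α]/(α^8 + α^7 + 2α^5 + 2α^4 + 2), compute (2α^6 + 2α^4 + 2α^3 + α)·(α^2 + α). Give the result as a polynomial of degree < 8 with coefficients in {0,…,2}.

Multiply in Z/3Z[α]: (2α^6 + 2α^4 + 2α^3 + α)·(α^2 + α) = 2α^8 + 2α^7 + 2α^6 + α^5 + 2α^4 + α^3 + α^2.
Reduce using α^8 ≡ 2α^7 + α^5 + α^4 + 1 (mod α^8 + α^7 + 2α^5 + 2α^4 + 2).
Reduced: 2α^6 + α^4 + α^3 + α^2 + 2.

2α^6 + α^4 + α^3 + α^2 + 2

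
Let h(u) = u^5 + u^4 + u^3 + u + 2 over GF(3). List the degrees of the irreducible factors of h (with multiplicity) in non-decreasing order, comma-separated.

Roots in GF(3): h(0) = 2; h(1) = 0 → root; h(2) = 0 → root.
Linear factors from roots: (u + 2), (u + 1).
Complete factorization: h(u) = (u + 1)·(u + 2)·(u^3 + u^2 + 2u + 1).
Factor degrees with multiplicity: 1 + 1 + 3 = 5.

1, 1, 3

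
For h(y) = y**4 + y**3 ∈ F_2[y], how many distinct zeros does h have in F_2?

2

Evaluate at each of the 2 elements of F_2:
h(0) = 0 → root; h(1) = 0 → root.
Roots: {0, 1}.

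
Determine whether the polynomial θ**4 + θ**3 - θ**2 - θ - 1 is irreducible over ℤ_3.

Write P(θ) = θ**4 + θ**3 - θ**2 - θ - 1.
Check for roots in ℤ_3: P(0) = 2; P(1) = 2; P(2) = 2.
No roots, so no linear factors.
Monic irreducibles of degree 2 over GF(3): θ**2 + 1, θ**2 + θ - 1, θ**2 - θ - 1.
None of them divide P (all give nonzero remainder).
No irreducible factor of degree ≤ 2 exists, so P is irreducible over GF(3).

Yes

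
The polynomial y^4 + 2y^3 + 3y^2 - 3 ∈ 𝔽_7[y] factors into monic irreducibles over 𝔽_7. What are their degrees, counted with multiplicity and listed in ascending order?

Write h(y) = y^4 + 2y^3 + 3y^2 - 3.
Complete factorization: h(y) = (y^4 + 2y^3 + 3y^2 - 3).
Factor degrees with multiplicity: 4 = 4.

4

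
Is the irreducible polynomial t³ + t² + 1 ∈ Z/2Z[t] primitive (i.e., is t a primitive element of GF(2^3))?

Write f(t) = t³ + t² + 1.
|GF(2^3)^×| = 2^3 − 1 = 7. Prime factorization: 7 = 7.
f is primitive ⇔ t has order 7 in GF(2)[t]/(f), i.e. t^(7/q) ≠ 1 for each prime q | 7.
t^(1) mod f = t.
None equal 1, so t has full order 7; f is primitive.

Yes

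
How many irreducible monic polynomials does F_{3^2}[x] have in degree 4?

1620

x^(9^4) − x is the product of all monic irreducibles of degree dividing 4; Möbius inversion gives N = (1/4) Σ μ(4/d)·9^d.
Divisors of 4: 1, 2, 4; μ(4/d) for each: 0, -1, 1.
Σ = − 9^2 + 9^4 = 6480.
N = 6480/4 = 1620.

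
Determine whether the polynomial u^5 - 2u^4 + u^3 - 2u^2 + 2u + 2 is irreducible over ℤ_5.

Yes

Write P(u) = u^5 - 2u^4 + u^3 - 2u^2 + 2u + 2.
Check for roots in ℤ_5: P(0) = 2; P(1) = 2; P(2) = 1; P(3) = 3; P(4) = 4.
No roots, so no linear factors.
Degree-2 irreducible divisors: test the 10 monic irreducibles of degree 2 over GF(5).
None of them divide P (all give nonzero remainder).
No irreducible factor of degree ≤ 2 exists, so P is irreducible over GF(5).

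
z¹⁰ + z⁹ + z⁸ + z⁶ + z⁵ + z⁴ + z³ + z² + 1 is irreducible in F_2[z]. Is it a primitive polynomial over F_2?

Write f(z) = z¹⁰ + z⁹ + z⁸ + z⁶ + z⁵ + z⁴ + z³ + z² + 1.
|GF(2^10)^×| = 2^10 − 1 = 1023. Prime factorization: 1023 = 3·11·31.
f is primitive ⇔ z has order 1023 in GF(2)[z]/(f), i.e. z^(1023/q) ≠ 1 for each prime q | 1023.
z^(341) mod f = z⁶ + z⁵ + z² + z + 1.
z^(93) mod f = z⁸ + z⁷ + z⁶ + z⁴ + z².
z^(33) mod f = z⁹ + z⁶ + z⁴ + z³.
None equal 1, so z has full order 1023; f is primitive.

Yes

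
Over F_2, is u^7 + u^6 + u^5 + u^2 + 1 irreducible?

Yes

Write g(u) = u^7 + u^6 + u^5 + u^2 + 1.
Check for roots in F_2: g(0) = 1; g(1) = 1.
No roots, so no linear factors.
Monic irreducibles of degree 2 over GF(2): u^2 + u + 1.
None of them divide g (all give nonzero remainder).
Monic irreducibles of degree 3 over GF(2): u^3 + u + 1, u^3 + u^2 + 1.
None of them divide g (all give nonzero remainder).
No irreducible factor of degree ≤ 3 exists, so g is irreducible over GF(2).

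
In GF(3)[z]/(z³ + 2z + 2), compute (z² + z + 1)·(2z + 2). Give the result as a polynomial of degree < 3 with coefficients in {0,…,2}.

z^2 + 1

Multiply in GF(3)[z]: (z² + z + 1)·(2z + 2) = 2z³ + z² + z + 2.
Reduce using z³ ≡ z + 1 (mod z³ + 2z + 2).
Reduced: z² + 1.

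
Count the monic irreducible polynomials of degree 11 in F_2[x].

By the necklace-counting formula, N_2(11) = (1/11) Σ_{d|11} μ(11/d)·2^d.
Divisors of 11: 1, 11; μ(11/d) for each: -1, 1.
Σ = − 2^1 + 2^11 = 2046.
N = 2046/11 = 186.

186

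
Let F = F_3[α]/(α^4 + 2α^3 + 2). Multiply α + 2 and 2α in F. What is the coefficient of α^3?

0

Multiply in F_3[α]: (α + 2)·(2α) = 2α^2 + α.
Reduced: 2α^2 + α.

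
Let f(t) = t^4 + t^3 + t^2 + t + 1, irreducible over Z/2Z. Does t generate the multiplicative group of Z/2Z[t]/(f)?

|GF(2^4)^×| = 2^4 − 1 = 15. Prime factorization: 15 = 3·5.
f is primitive ⇔ t has order 15 in GF(2)[t]/(f), i.e. t^(15/q) ≠ 1 for each prime q | 15.
t^(5) mod f = 1
t^(3) mod f = t^3.
Since t^(5) = 1, the order of t divides 5 < 15; not primitive.

No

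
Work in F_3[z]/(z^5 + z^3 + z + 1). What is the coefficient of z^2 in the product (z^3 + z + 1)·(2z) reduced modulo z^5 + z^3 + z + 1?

2

Multiply in F_3[z]: (z^3 + z + 1)·(2z) = 2z^4 + 2z^2 + 2z.
Reduced: 2z^4 + 2z^2 + 2z.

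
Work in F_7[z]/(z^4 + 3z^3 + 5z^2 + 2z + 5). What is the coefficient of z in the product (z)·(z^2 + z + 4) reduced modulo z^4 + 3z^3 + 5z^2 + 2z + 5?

Multiply in F_7[z]: (z)·(z^2 + z + 4) = z^3 + z^2 + 4z.
Reduced: z^3 + z^2 + 4z.

4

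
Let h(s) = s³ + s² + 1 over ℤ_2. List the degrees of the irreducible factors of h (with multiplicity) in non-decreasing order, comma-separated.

3

Roots in ℤ_2: h(0) = 1; h(1) = 1.
Complete factorization: h(s) = (s³ + s² + 1).
Factor degrees with multiplicity: 3 = 3.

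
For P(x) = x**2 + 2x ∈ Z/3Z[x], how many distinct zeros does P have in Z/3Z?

2

Evaluate at each of the 3 elements of Z/3Z:
P(0) = 0 → root; P(1) = 0 → root; P(2) = 2.
Roots: {0, 1}.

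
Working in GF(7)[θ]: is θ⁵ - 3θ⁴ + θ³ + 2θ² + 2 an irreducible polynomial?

Write g(θ) = θ⁵ - 3θ⁴ + θ³ + 2θ² + 2.
Check for roots in GF(7): g(0) = 2; g(1) = 3; g(2) = 2; g(3) = 5; g(4) = 4; g(5) = 6; g(6) = 6.
No roots, so no linear factors.
Degree-2 irreducible divisors: test the 21 monic irreducibles of degree 2 over GF(7).
None of them divide g (all give nonzero remainder).
No irreducible factor of degree ≤ 2 exists, so g is irreducible over GF(7).

Yes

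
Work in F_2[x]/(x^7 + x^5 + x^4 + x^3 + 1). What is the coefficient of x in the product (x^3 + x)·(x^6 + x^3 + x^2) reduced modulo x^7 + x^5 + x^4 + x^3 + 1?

0

Multiply in F_2[x]: (x^3 + x)·(x^6 + x^3 + x^2) = x^9 + x^7 + x^6 + x^5 + x^4 + x^3.
Reduce using x^7 ≡ x^5 + x^4 + x^3 + 1 (mod x^7 + x^5 + x^4 + x^3 + 1).
Reduced: x^4 + x^3 + x^2.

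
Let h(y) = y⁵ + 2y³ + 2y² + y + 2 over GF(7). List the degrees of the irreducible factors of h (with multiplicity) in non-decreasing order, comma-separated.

Linear factors from roots: (y + 3), (y + 1).
Complete factorization: h(y) = (y + 1)·(y + 3)^2·(y² + 1).
Factor degrees with multiplicity: 1 + 1 + 1 + 2 = 5.

1, 1, 1, 2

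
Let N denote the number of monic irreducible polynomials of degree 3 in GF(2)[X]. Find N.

Gauss's count: N_{2}(3) = (1/3) Σ_{d|3} μ(3/d)·2^d.
Divisors of 3: 1, 3; μ(3/d) for each: -1, 1.
Σ = − 2^1 + 2^3 = 6.
N = 6/3 = 2.

2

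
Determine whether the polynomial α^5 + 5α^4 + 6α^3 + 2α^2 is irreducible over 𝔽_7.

Write g(α) = α^5 + 5α^4 + 6α^3 + 2α^2.
Check for roots in 𝔽_7: g(0) = 0 → root; g(1) = 0 → root; g(2) = 0 → root; g(3) = 2; g(4) = 4; g(5) = 1; g(6) = 0 → root.
g(0) = 0, so (α) divides g(α); g is reducible.

No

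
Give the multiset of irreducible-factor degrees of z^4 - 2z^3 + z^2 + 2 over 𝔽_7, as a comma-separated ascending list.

4

Write g(z) = z^4 - 2z^3 + z^2 + 2.
Complete factorization: g(z) = (z^4 - 2z^3 + z^2 + 2).
Factor degrees with multiplicity: 4 = 4.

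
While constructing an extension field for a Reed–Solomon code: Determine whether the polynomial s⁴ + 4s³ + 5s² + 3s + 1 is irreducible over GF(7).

No

Write h(s) = s⁴ + 4s³ + 5s² + 3s + 1.
Check for roots in GF(7): h(0) = 1; h(1) = 0 → root; h(2) = 5; h(3) = 6; h(4) = 3; h(5) = 6; h(6) = 0 → root.
h(1) = 0, so (s − 1) divides h(s); h is reducible.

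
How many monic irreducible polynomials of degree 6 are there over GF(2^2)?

By the necklace-counting formula, N_4(6) = (1/6) Σ_{d|6} μ(6/d)·4^d.
Divisors of 6: 1, 2, 3, 6; μ(6/d) for each: 1, -1, -1, 1.
Σ = 4^1 − 4^2 − 4^3 + 4^6 = 4020.
N = 4020/6 = 670.

670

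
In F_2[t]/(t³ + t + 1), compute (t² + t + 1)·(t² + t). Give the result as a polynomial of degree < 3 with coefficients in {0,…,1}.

t^2

Multiply in F_2[t]: (t² + t + 1)·(t² + t) = t⁴ + t.
Reduce using t³ ≡ t + 1 (mod t³ + t + 1).
Reduced: t².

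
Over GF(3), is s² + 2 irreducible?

No

Write g(s) = s² + 2.
Check for roots in GF(3): g(0) = 2; g(1) = 0 → root; g(2) = 0 → root.
g(1) = 0, so (s − 1) divides g(s); g is reducible.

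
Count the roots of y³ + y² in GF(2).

2

Write P(y) = y³ + y².
Evaluate at each of the 2 elements of GF(2):
P(0) = 0 → root; P(1) = 0 → root.
Roots: {0, 1}.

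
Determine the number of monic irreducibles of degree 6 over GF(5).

Gauss's count: N_{5}(6) = (1/6) Σ_{d|6} μ(6/d)·5^d.
Divisors of 6: 1, 2, 3, 6; μ(6/d) for each: 1, -1, -1, 1.
Σ = 5^1 − 5^2 − 5^3 + 5^6 = 15480.
N = 15480/6 = 2580.

2580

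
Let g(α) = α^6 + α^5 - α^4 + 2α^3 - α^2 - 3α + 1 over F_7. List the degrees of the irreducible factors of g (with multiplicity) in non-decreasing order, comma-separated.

Linear factors from roots: (α - 1), (α + 1).
Complete factorization: g(α) = (α + 1)·(α - 1)·(α^2 + 2α - 2)·(α^2 - α - 3).
Factor degrees with multiplicity: 1 + 1 + 2 + 2 = 6.

1, 1, 2, 2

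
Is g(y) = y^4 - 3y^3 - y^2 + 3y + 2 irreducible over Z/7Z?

Check for roots in Z/7Z: g(0) = 2; g(1) = 2; g(2) = 3; g(3) = 2; g(4) = 6; g(5) = 4; g(6) = 2.
No roots, so no linear factors.
Degree-2 irreducible divisors: test the 21 monic irreducibles of degree 2 over GF(7).
None of them divide g (all give nonzero remainder).
No irreducible factor of degree ≤ 2 exists, so g is irreducible over GF(7).

Yes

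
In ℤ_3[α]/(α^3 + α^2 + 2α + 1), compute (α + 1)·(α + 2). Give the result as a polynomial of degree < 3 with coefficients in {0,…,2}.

α^2 + 2

Multiply in ℤ_3[α]: (α + 1)·(α + 2) = α^2 + 2.
Reduced: α^2 + 2.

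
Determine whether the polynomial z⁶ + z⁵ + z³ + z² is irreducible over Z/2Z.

Write m(z) = z⁶ + z⁵ + z³ + z².
Check for roots in Z/2Z: m(0) = 0 → root; m(1) = 0 → root.
m(0) = 0, so (z) divides m(z); m is reducible.

No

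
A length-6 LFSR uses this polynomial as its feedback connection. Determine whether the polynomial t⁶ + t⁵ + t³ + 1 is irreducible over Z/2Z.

No

Write h(t) = t⁶ + t⁵ + t³ + 1.
Check for roots in Z/2Z: h(0) = 1; h(1) = 0 → root.
h(1) = 0, so (t − 1) divides h(t); h is reducible.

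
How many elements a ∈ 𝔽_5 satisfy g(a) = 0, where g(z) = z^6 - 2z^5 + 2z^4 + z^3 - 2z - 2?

Evaluate at each of the 5 elements of 𝔽_5:
g(0) = 3; g(1) = 3; g(2) = 4; g(3) = 4; g(4) = 4.
No element is a root.

0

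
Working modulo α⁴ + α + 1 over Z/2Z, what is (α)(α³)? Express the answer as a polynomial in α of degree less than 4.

Multiply in Z/2Z[α]: (α)·(α³) = α⁴.
Reduce using α⁴ ≡ α + 1 (mod α⁴ + α + 1).
Reduced: α + 1.

α + 1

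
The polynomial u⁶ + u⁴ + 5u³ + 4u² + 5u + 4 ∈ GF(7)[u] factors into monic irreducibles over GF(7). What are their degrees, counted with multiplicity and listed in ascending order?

Write g(u) = u⁶ + u⁴ + 5u³ + 4u² + 5u + 4.
Linear factors from roots: (u + 3), (u + 1).
Complete factorization: g(u) = (u + 1)·(u + 3)·(u² + 1)·(u² + 3u + 6).
Factor degrees with multiplicity: 1 + 1 + 2 + 2 = 6.

1, 1, 2, 2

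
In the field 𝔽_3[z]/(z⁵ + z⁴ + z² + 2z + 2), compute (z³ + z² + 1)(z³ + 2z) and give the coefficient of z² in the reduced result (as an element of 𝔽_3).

Multiply in 𝔽_3[z]: (z³ + z² + 1)·(z³ + 2z) = z⁶ + z⁵ + 2z⁴ + 2z.
Reduce using z⁵ ≡ 2z⁴ + 2z² + z + 1 (mod z⁵ + z⁴ + z² + 2z + 2).
Reduced: 2z⁴ + 2z³ + z².

1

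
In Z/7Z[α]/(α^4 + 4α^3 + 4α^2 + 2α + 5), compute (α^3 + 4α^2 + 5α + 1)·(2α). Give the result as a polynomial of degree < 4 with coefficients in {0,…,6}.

2α^2 + 5α + 4

Multiply in Z/7Z[α]: (α^3 + 4α^2 + 5α + 1)·(2α) = 2α^4 + α^3 + 3α^2 + 2α.
Reduce using α^4 ≡ 3α^3 + 3α^2 + 5α + 2 (mod α^4 + 4α^3 + 4α^2 + 2α + 5).
Reduced: 2α^2 + 5α + 4.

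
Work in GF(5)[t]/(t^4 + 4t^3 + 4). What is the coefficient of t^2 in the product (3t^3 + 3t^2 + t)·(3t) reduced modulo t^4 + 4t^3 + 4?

Multiply in GF(5)[t]: (3t^3 + 3t^2 + t)·(3t) = 4t^4 + 4t^3 + 3t^2.
Reduce using t^4 ≡ t^3 + 1 (mod t^4 + 4t^3 + 4).
Reduced: 3t^3 + 3t^2 + 4.

3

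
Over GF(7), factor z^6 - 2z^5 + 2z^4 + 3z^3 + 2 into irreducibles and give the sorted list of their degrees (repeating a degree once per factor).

6

Write f(z) = z^6 - 2z^5 + 2z^4 + 3z^3 + 2.
Complete factorization: f(z) = (z^6 - 2z^5 + 2z^4 + 3z^3 + 2).
Factor degrees with multiplicity: 6 = 6.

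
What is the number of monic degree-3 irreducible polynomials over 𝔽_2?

2

Gauss's count: N_{2}(3) = (1/3) Σ_{d|3} μ(3/d)·2^d.
Divisors of 3: 1, 3; μ(3/d) for each: -1, 1.
Σ = − 2^1 + 2^3 = 6.
N = 6/3 = 2.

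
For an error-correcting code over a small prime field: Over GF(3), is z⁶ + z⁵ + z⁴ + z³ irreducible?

Write m(z) = z⁶ + z⁵ + z⁴ + z³.
Check for roots in GF(3): m(0) = 0 → root; m(1) = 1; m(2) = 0 → root.
m(0) = 0, so (z) divides m(z); m is reducible.

No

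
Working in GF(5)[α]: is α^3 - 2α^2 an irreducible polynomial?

Write f(α) = α^3 - 2α^2.
Check for roots in GF(5): f(0) = 0 → root; f(1) = 4; f(2) = 0 → root; f(3) = 4; f(4) = 2.
f(0) = 0, so (α) divides f(α); f is reducible.

No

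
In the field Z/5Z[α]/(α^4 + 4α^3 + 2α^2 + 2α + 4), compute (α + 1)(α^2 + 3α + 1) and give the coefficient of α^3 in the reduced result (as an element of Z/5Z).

1

Multiply in Z/5Z[α]: (α + 1)·(α^2 + 3α + 1) = α^3 + 4α^2 + 4α + 1.
Reduced: α^3 + 4α^2 + 4α + 1.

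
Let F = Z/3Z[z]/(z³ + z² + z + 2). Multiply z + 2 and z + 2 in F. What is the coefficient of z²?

Multiply in Z/3Z[z]: (z + 2)·(z + 2) = z² + z + 1.
Reduced: z² + z + 1.

1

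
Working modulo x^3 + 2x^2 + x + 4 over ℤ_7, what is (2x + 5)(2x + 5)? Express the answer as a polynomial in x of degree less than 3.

Multiply in ℤ_7[x]: (2x + 5)·(2x + 5) = 4x^2 + 6x + 4.
Reduced: 4x^2 + 6x + 4.

4x^2 + 6x + 4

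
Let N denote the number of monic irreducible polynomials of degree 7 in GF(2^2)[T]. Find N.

By the necklace-counting formula, N_4(7) = (1/7) Σ_{d|7} μ(7/d)·4^d.
Divisors of 7: 1, 7; μ(7/d) for each: -1, 1.
Σ = − 4^1 + 4^7 = 16380.
N = 16380/7 = 2340.

2340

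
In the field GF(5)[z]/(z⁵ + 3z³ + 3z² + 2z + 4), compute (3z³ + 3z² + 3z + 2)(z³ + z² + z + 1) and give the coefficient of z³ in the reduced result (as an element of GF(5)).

4

Multiply in GF(5)[z]: (3z³ + 3z² + 3z + 2)·(z³ + z² + z + 1) = 3z⁶ + z⁵ + 4z⁴ + z³ + 3z² + 2.
Reduce using z⁵ ≡ 2z³ + 2z² + 3z + 1 (mod z⁵ + 3z³ + 3z² + 2z + 4).
Reduced: 4z³ + 4z² + z + 3.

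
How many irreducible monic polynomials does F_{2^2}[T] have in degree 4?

60

The number of monic irreducibles of degree 4 over GF(4) is (1/4)·Σ_{d∣4} μ(4/d) 4^d.
Divisors of 4: 1, 2, 4; μ(4/d) for each: 0, -1, 1.
Σ = − 4^2 + 4^4 = 240.
N = 240/4 = 60.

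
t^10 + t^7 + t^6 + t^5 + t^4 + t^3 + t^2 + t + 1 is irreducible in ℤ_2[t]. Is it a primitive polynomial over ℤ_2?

Write f(t) = t^10 + t^7 + t^6 + t^5 + t^4 + t^3 + t^2 + t + 1.
|GF(2^10)^×| = 2^10 − 1 = 1023. Prime factorization: 1023 = 3·11·31.
f is primitive ⇔ t has order 1023 in GF(2)[t]/(f), i.e. t^(1023/q) ≠ 1 for each prime q | 1023.
t^(341) mod f = t^8 + t^7 + t^4 + t^3 + t^2 + t + 1.
t^(93) mod f = t^9 + t^8 + t^6 + t^4 + 1.
t^(33) mod f = t^8 + t^6 + t^4 + t^3 + t.
None equal 1, so t has full order 1023; f is primitive.

Yes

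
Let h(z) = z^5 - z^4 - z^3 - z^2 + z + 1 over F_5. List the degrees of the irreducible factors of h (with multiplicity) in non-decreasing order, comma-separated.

1, 1, 1, 2

Roots in F_5: h(0) = 1; h(1) = 0 → root; h(2) = 2; h(3) = 0 → root; h(4) = 3.
Linear factors from roots: (z - 1), (z + 2).
Complete factorization: h(z) = (z - 1)·(z + 2)^2·(z^2 + z + 1).
Factor degrees with multiplicity: 1 + 1 + 1 + 2 = 5.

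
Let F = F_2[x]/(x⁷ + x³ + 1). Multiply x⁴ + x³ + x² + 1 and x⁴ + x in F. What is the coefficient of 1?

Multiply in F_2[x]: (x⁴ + x³ + x² + 1)·(x⁴ + x) = x⁸ + x⁷ + x⁶ + x⁵ + x³ + x.
Reduce using x⁷ ≡ x³ + 1 (mod x⁷ + x³ + 1).
Reduced: x⁶ + x⁵ + x⁴ + 1.

1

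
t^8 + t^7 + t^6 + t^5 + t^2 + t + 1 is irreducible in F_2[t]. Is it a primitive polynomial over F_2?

Write f(t) = t^8 + t^7 + t^6 + t^5 + t^2 + t + 1.
|GF(2^8)^×| = 2^8 − 1 = 255. Prime factorization: 255 = 3·5·17.
f is primitive ⇔ t has order 255 in GF(2)[t]/(f), i.e. t^(255/q) ≠ 1 for each prime q | 255.
t^(85) mod f = t^7 + t^2 + 1.
t^(51) mod f = t^6 + t^5 + t^4 + t^3 + t^2 + t.
t^(15) mod f = t^7 + t^6 + t^3 + t^2 + 1.
None equal 1, so t has full order 255; f is primitive.

Yes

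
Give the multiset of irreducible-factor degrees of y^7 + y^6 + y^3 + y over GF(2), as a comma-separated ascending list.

1, 1, 2, 3

Write g(y) = y^7 + y^6 + y^3 + y.
Roots in GF(2): g(0) = 0 → root; g(1) = 0 → root.
Linear factors from roots: (y), (y + 1).
Complete factorization: g(y) = (y)·(y + 1)·(y^2 + y + 1)·(y^3 + y^2 + 1).
Factor degrees with multiplicity: 1 + 1 + 2 + 3 = 7.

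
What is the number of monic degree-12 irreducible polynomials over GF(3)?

44220

Gauss's count: N_{3}(12) = (1/12) Σ_{d|12} μ(12/d)·3^d.
Divisors of 12: 1, 2, 3, 4, 6, 12; μ(12/d) for each: 0, 1, 0, -1, -1, 1.
Σ = 3^2 − 3^4 − 3^6 + 3^12 = 530640.
N = 530640/12 = 44220.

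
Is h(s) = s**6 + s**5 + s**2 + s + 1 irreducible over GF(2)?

Check for roots in GF(2): h(0) = 1; h(1) = 1.
No roots, so no linear factors.
Monic irreducibles of degree 2 over GF(2): s**2 + s + 1.
None of them divide h (all give nonzero remainder).
Monic irreducibles of degree 3 over GF(2): s**3 + s + 1, s**3 + s**2 + 1.
None of them divide h (all give nonzero remainder).
No irreducible factor of degree ≤ 3 exists, so h is irreducible over GF(2).

Yes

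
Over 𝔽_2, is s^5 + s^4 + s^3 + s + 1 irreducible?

Yes

Write g(s) = s^5 + s^4 + s^3 + s + 1.
Check for roots in 𝔽_2: g(0) = 1; g(1) = 1.
No roots, so no linear factors.
Monic irreducibles of degree 2 over GF(2): s^2 + s + 1.
None of them divide g (all give nonzero remainder).
No irreducible factor of degree ≤ 2 exists, so g is irreducible over GF(2).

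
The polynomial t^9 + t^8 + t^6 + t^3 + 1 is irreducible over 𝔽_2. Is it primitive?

No

Write f(t) = t^9 + t^8 + t^6 + t^3 + 1.
|GF(2^9)^×| = 2^9 − 1 = 511. Prime factorization: 511 = 7·73.
f is primitive ⇔ t has order 511 in GF(2)[t]/(f), i.e. t^(511/q) ≠ 1 for each prime q | 511.
t^(73) mod f = 1
t^(7) mod f = t^7.
Since t^(73) = 1, the order of t divides 73 < 511; not primitive.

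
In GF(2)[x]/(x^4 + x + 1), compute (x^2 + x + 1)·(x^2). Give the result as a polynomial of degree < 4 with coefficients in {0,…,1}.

x^3 + x^2 + x + 1

Multiply in GF(2)[x]: (x^2 + x + 1)·(x^2) = x^4 + x^3 + x^2.
Reduce using x^4 ≡ x + 1 (mod x^4 + x + 1).
Reduced: x^3 + x^2 + x + 1.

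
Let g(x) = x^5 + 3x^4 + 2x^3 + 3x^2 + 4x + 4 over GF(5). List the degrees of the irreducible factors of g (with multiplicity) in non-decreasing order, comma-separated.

1, 4

Roots in GF(5): g(0) = 4; g(1) = 2; g(2) = 0 → root; g(3) = 3; g(4) = 3.
Linear factors from roots: (x + 3).
Complete factorization: g(x) = (x + 3)·(x^4 + 2x^2 + 2x + 3).
Factor degrees with multiplicity: 1 + 4 = 5.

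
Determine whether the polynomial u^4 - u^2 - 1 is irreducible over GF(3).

Yes

Write f(u) = u^4 - u^2 - 1.
Check for roots in GF(3): f(0) = 2; f(1) = 2; f(2) = 2.
No roots, so no linear factors.
Monic irreducibles of degree 2 over GF(3): u^2 + 1, u^2 + u - 1, u^2 - u - 1.
None of them divide f (all give nonzero remainder).
No irreducible factor of degree ≤ 2 exists, so f is irreducible over GF(3).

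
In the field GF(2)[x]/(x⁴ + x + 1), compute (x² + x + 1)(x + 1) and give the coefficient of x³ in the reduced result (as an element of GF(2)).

Multiply in GF(2)[x]: (x² + x + 1)·(x + 1) = x³ + 1.
Reduced: x³ + 1.

1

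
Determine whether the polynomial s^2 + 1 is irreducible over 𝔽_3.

Yes

Write h(s) = s^2 + 1.
Check for roots in 𝔽_3: h(0) = 1; h(1) = 2; h(2) = 2.
No roots. A degree-2 polynomial over a field with no linear factor is irreducible.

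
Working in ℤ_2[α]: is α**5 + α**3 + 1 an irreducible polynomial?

Yes

Write g(α) = α**5 + α**3 + 1.
Check for roots in ℤ_2: g(0) = 1; g(1) = 1.
No roots, so no linear factors.
Monic irreducibles of degree 2 over GF(2): α**2 + α + 1.
None of them divide g (all give nonzero remainder).
No irreducible factor of degree ≤ 2 exists, so g is irreducible over GF(2).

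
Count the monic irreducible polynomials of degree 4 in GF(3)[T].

The number of monic irreducibles of degree 4 over GF(3) is (1/4)·Σ_{d∣4} μ(4/d) 3^d.
Divisors of 4: 1, 2, 4; μ(4/d) for each: 0, -1, 1.
Σ = − 3^2 + 3^4 = 72.
N = 72/4 = 18.

18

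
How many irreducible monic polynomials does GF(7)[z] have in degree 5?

Gauss's count: N_{7}(5) = (1/5) Σ_{d|5} μ(5/d)·7^d.
Divisors of 5: 1, 5; μ(5/d) for each: -1, 1.
Σ = − 7^1 + 7^5 = 16800.
N = 16800/5 = 3360.

3360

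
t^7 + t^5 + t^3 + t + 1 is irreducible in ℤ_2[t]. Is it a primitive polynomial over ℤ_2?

Yes

Write f(t) = t^7 + t^5 + t^3 + t + 1.
|GF(2^7)^×| = 2^7 − 1 = 127. Prime factorization: 127 = 127.
f is primitive ⇔ t has order 127 in GF(2)[t]/(f), i.e. t^(127/q) ≠ 1 for each prime q | 127.
t^(1) mod f = t.
None equal 1, so t has full order 127; f is primitive.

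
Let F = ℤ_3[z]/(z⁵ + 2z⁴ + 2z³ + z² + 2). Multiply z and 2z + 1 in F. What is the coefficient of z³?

Multiply in ℤ_3[z]: (z)·(2z + 1) = 2z² + z.
Reduced: 2z² + z.

0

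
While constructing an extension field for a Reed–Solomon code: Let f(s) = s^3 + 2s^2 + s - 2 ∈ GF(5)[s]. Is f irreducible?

Check for roots in GF(5): f(0) = 3; f(1) = 2; f(2) = 1; f(3) = 1; f(4) = 3.
No roots. A degree-3 polynomial over a field with no linear factor is irreducible.

Yes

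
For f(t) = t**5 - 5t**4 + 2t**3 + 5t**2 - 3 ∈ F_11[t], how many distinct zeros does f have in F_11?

Evaluate at each of the 11 elements of F_11:
f(0) = 8; f(1) = 0 → root; f(2) = 7; f(3) = 0 → root; f(4) = 4; f(5) = 9; f(6) = 2; f(7) = 10; f(8) = 0 → root; f(9) = 10; f(10) = 5.
Roots: {1, 3, 8}.

3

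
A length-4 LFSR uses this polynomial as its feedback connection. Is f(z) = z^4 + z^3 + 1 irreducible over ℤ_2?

Check for roots in ℤ_2: f(0) = 1; f(1) = 1.
No roots, so no linear factors.
Monic irreducibles of degree 2 over GF(2): z^2 + z + 1.
None of them divide f (all give nonzero remainder).
No irreducible factor of degree ≤ 2 exists, so f is irreducible over GF(2).

Yes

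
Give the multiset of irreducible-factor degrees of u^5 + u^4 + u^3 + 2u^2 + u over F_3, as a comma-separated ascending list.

Write f(u) = u^5 + u^4 + u^3 + 2u^2 + u.
Roots in F_3: f(0) = 0 → root; f(1) = 0 → root; f(2) = 0 → root.
Linear factors from roots: (u), (u + 2), (u + 1).
Complete factorization: f(u) = (u)·(u + 1)·(u + 2)·(u^2 + u + 2).
Factor degrees with multiplicity: 1 + 1 + 1 + 2 = 5.

1, 1, 1, 2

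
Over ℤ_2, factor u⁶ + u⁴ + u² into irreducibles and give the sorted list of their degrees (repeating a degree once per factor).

1, 1, 2, 2

Write g(u) = u⁶ + u⁴ + u².
Roots in ℤ_2: g(0) = 0 → root; g(1) = 1.
Linear factors from roots: (u).
Complete factorization: g(u) = (u)^2·(u² + u + 1)^2.
Factor degrees with multiplicity: 1 + 1 + 2 + 2 = 6.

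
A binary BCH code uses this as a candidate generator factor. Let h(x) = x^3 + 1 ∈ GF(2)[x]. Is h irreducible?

No

Check for roots in GF(2): h(0) = 1; h(1) = 0 → root.
h(1) = 0, so (x − 1) divides h(x); h is reducible.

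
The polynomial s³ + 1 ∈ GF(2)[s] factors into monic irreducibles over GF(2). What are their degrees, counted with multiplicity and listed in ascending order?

Write f(s) = s³ + 1.
Roots in GF(2): f(0) = 1; f(1) = 0 → root.
Linear factors from roots: (s + 1).
Complete factorization: f(s) = (s + 1)·(s² + s + 1).
Factor degrees with multiplicity: 1 + 2 = 3.

1, 2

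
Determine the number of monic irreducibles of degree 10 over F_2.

By the necklace-counting formula, N_2(10) = (1/10) Σ_{d|10} μ(10/d)·2^d.
Divisors of 10: 1, 2, 5, 10; μ(10/d) for each: 1, -1, -1, 1.
Σ = 2^1 − 2^2 − 2^5 + 2^10 = 990.
N = 990/10 = 99.

99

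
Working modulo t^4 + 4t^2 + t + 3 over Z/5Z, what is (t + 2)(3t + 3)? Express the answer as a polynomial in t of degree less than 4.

Multiply in Z/5Z[t]: (t + 2)·(3t + 3) = 3t^2 + 4t + 1.
Reduced: 3t^2 + 4t + 1.

3t^2 + 4t + 1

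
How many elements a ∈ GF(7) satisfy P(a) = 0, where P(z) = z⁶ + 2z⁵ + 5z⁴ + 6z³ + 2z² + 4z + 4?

1

Evaluate at each of the 7 elements of GF(7):
P(0) = 4; P(1) = 3; P(2) = 3; P(3) = 3; P(4) = 6; P(5) = 1; P(6) = 0 → root.
Roots: {6}.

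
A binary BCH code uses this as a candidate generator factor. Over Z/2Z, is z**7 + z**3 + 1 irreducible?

Yes

Write m(z) = z**7 + z**3 + 1.
Check for roots in Z/2Z: m(0) = 1; m(1) = 1.
No roots, so no linear factors.
Monic irreducibles of degree 2 over GF(2): z**2 + z + 1.
None of them divide m (all give nonzero remainder).
Monic irreducibles of degree 3 over GF(2): z**3 + z + 1, z**3 + z**2 + 1.
None of them divide m (all give nonzero remainder).
No irreducible factor of degree ≤ 3 exists, so m is irreducible over GF(2).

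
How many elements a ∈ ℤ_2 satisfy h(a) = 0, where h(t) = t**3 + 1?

1

Evaluate at each of the 2 elements of ℤ_2:
h(0) = 1; h(1) = 0 → root.
Roots: {1}.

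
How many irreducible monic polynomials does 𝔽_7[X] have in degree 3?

112

x^(7^3) − x is the product of all monic irreducibles of degree dividing 3; Möbius inversion gives N = (1/3) Σ μ(3/d)·7^d.
Divisors of 3: 1, 3; μ(3/d) for each: -1, 1.
Σ = − 7^1 + 7^3 = 336.
N = 336/3 = 112.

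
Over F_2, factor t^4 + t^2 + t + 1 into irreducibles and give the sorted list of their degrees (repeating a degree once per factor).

Write g(t) = t^4 + t^2 + t + 1.
Roots in F_2: g(0) = 1; g(1) = 0 → root.
Linear factors from roots: (t + 1).
Complete factorization: g(t) = (t + 1)·(t^3 + t^2 + 1).
Factor degrees with multiplicity: 1 + 3 = 4.

1, 3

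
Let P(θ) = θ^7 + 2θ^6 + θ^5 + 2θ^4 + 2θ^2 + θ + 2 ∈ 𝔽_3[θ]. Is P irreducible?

Yes

Check for roots in 𝔽_3: P(0) = 2; P(1) = 2; P(2) = 2.
No roots, so no linear factors.
Monic irreducibles of degree 2 over GF(3): θ^2 + 1, θ^2 + θ + 2, θ^2 + 2θ + 2.
None of them divide P (all give nonzero remainder).
Degree-3 irreducible divisors: test the 8 monic irreducibles of degree 3 over GF(3).
None of them divide P (all give nonzero remainder).
No irreducible factor of degree ≤ 3 exists, so P is irreducible over GF(3).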